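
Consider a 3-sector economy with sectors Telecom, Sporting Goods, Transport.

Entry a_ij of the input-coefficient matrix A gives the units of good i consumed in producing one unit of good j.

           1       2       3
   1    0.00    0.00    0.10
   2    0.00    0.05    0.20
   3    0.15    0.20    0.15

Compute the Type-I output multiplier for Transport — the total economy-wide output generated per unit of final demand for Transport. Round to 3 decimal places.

m_3 = 1.653

I − A =
  [   1.00     0.00    -0.10]
  [   0.00     0.95    -0.20]
  [  -0.15    -0.20     0.85]
Cofactors of I−A, C_ij = (−1)^(i+j)·(minor ij) (rows/columns in the sector order above):
  C_11 = (0.95)(0.85) − (-0.20)(-0.20) = 0.7675
  C_12 = −[(0.00)(0.85) − (-0.20)(-0.15)] = 0.0300
  C_13 = (0.00)(-0.20) − (0.95)(-0.15) = 0.1425
  C_21 = −[(0.00)(0.85) − (-0.10)(-0.20)] = 0.0200
  C_22 = (1.00)(0.85) − (-0.10)(-0.15) = 0.8350
  C_23 = −[(1.00)(-0.20) − (0.00)(-0.15)] = 0.2000
  C_31 = (0.00)(-0.20) − (-0.10)(0.95) = 0.0950
  C_32 = −[(1.00)(-0.20) − (-0.10)(0.00)] = 0.2000
  C_33 = (1.00)(0.95) − (0.00)(0.00) = 0.9500
det(I−A) = Σ_j (I−A)_1j·C_1j = (1.00)(0.7675) + (0.00)(0.0300) + (-0.10)(0.1425) = 0.75325
adj(I−A) = Cᵀ =
  [ 0.7675   0.0200   0.0950]
  [ 0.0300   0.8350   0.2000]
  [ 0.1425   0.2000   0.9500]
(I − A)⁻¹ = adj(I−A) / det(I−A) ≈
  [   1.0189     0.0266     0.1261]
  [   0.0398     1.1085     0.2655]
  [   0.1892     0.2655     1.2612]
The output multiplier for sector j is the column-j sum of the Leontief inverse (I − A)⁻¹ = adj(I−A) / det(I−A).
Column 3 of adj(I−A): (0.0950, 0.2000, 0.9500); det(I−A) = 0.75325.
m_3 = (0.0950 + 0.2000 + 0.9500) / 0.75325 = 1.245 / 0.75325 ≈ 1.653.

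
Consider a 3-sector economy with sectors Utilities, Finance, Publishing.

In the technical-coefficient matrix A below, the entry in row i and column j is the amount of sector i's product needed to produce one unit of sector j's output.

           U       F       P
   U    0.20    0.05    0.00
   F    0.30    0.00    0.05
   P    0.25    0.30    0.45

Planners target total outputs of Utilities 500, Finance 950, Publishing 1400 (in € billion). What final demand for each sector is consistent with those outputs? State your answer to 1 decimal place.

I − A =
  [   0.80    -0.05     0.00]
  [  -0.30     1.00    -0.05]
  [  -0.25    -0.30     0.55]
d = (I − A) x:
  d_U = (+0.80)·500 + (-0.05)·950 + (+0.00)·1400 = 352.5
  d_F = (-0.30)·500 + (+1.00)·950 + (-0.05)·1400 = 730.0
  d_P = (-0.25)·500 + (-0.30)·950 + (+0.55)·1400 = 360.0

d_U = 352.5, d_F = 730.0, d_P = 360.0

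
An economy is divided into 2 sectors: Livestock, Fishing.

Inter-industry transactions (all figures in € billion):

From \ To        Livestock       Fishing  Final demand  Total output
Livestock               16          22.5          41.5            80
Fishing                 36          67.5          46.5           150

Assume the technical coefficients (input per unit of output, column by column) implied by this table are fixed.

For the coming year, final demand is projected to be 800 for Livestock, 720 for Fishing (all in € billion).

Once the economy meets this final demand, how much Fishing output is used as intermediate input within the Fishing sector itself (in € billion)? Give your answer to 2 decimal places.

z_22 = 1130.74

Technical coefficients a_ij = z_ij / X_j:
  a_11 = 16/80 = 0.20, a_21 = 36/80 = 0.45
  a_12 = 22.5/150 = 0.15, a_22 = 67.5/150 = 0.45
I − A =
  [   0.80    -0.15]
  [  -0.45     0.55]
det(I−A) = (0.80)(0.55) − (-0.15)(-0.45) = 0.3725
adj(I−A) = [[0.55, 0.15], [0.45, 0.80]]
(I − A)⁻¹ = adj(I−A) / det(I−A) ≈
  [   1.4765     0.4027]
  [   1.2081     2.1477]
First solve x = (I − A)⁻¹ d = adj(I−A)·d / det(I−A); in particular x_2 = (0.45·800 + 0.80·720) / 0.3725 = 936.00 / 0.3725 ≈ 2512.7517.
Intermediate flow from 2 to 2: z_22 = a_22 · x_2 = 0.45 × 936.00 / 0.3725 = 421.20 / 0.3725 ≈ 1130.74.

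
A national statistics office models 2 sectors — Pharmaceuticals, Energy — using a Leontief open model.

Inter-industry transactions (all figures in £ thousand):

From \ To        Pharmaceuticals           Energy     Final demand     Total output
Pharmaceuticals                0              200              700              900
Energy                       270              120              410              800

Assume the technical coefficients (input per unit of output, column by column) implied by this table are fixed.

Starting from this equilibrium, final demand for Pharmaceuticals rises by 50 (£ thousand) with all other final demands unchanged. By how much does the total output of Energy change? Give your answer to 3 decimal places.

Technical coefficients a_ij = z_ij / X_j:
  a_11 = 0/900 = 0.00, a_21 = 270/900 = 0.30
  a_12 = 200/800 = 0.25, a_22 = 120/800 = 0.15
I − A =
  [   1.00    -0.25]
  [  -0.30     0.85]
det(I−A) = (1.00)(0.85) − (-0.25)(-0.30) = 0.7750
adj(I−A) = [[0.85, 0.25], [0.30, 1.00]]
(I − A)⁻¹ = adj(I−A) / det(I−A) ≈
  [   1.0968     0.3226]
  [   0.3871     1.2903]
Δx = (I − A)⁻¹ Δd with Δd having +50 in the Pharmaceuticals component and 0 elsewhere.
So Δx_2 = L_21 · (+50), where L_21 = adj(I−A)_21 / det(I−A) = 0.30 / 0.7750.
Δx_2 = 0.30 × (+50) / 0.7750 = 15.00 / 0.7750 ≈ 19.355.

Δx_2 = 19.355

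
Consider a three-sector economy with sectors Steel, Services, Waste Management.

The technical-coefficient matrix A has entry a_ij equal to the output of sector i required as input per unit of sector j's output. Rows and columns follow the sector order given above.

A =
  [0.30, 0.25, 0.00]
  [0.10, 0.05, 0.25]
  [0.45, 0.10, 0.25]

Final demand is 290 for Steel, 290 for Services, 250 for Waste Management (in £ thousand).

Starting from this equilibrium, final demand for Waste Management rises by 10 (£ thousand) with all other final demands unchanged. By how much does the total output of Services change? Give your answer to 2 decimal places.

Δx_2 = 4.03

I − A =
  [   0.70    -0.25     0.00]
  [  -0.10     0.95    -0.25]
  [  -0.45    -0.10     0.75]
Cofactors of I−A, C_ij = (−1)^(i+j)·(minor ij) (rows/columns in the sector order above):
  C_11 = (0.95)(0.75) − (-0.25)(-0.10) = 0.6875
  C_12 = −[(-0.10)(0.75) − (-0.25)(-0.45)] = 0.1875
  C_13 = (-0.10)(-0.10) − (0.95)(-0.45) = 0.4375
  C_21 = −[(-0.25)(0.75) − (0.00)(-0.10)] = 0.1875
  C_22 = (0.70)(0.75) − (0.00)(-0.45) = 0.5250
  C_23 = −[(0.70)(-0.10) − (-0.25)(-0.45)] = 0.1825
  C_31 = (-0.25)(-0.25) − (0.00)(0.95) = 0.0625
  C_32 = −[(0.70)(-0.25) − (0.00)(-0.10)] = 0.1750
  C_33 = (0.70)(0.95) − (-0.25)(-0.10) = 0.6400
det(I−A) = Σ_j (I−A)_1j·C_1j = (0.70)(0.6875) + (-0.25)(0.1875) + (0.00)(0.4375) = 0.434375
adj(I−A) = Cᵀ =
  [ 0.6875   0.1875   0.0625]
  [ 0.1875   0.5250   0.1750]
  [ 0.4375   0.1825   0.6400]
(I − A)⁻¹ = adj(I−A) / det(I−A) ≈
  [   1.5827     0.4317     0.1439]
  [   0.4317     1.2086     0.4029]
  [   1.0072     0.4201     1.4734]
Δx = (I − A)⁻¹ Δd with Δd having +10 in the Waste Management component and 0 elsewhere.
So Δx_2 = L_23 · (+10), where L_23 = adj(I−A)_23 / det(I−A) = 0.1750 / 0.434375.
Δx_2 = 0.1750 × (+10) / 0.434375 = 1.75 / 0.434375 ≈ 4.03.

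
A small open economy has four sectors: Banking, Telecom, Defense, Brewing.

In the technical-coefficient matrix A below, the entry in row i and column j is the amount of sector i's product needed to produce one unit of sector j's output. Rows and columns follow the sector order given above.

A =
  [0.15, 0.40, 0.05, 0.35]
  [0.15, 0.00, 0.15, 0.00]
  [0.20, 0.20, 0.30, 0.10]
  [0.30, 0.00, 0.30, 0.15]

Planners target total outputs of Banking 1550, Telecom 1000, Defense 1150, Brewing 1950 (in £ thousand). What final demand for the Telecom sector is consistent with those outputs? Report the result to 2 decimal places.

d_2 = 595.00

I − A =
  [   0.85    -0.40    -0.05    -0.35]
  [  -0.15     1.00    -0.15     0.00]
  [  -0.20    -0.20     0.70    -0.10]
  [  -0.30     0.00    -0.30     0.85]
d = (I − A) x:
  d_1 = (+0.85)·1550 + (-0.40)·1000 + (-0.05)·1150 + (-0.35)·1950 = 177.50
  d_2 = (-0.15)·1550 + (+1.00)·1000 + (-0.15)·1150 + (+0.00)·1950 = 595.00
  d_3 = (-0.20)·1550 + (-0.20)·1000 + (+0.70)·1150 + (-0.10)·1950 = 100.00
  d_4 = (-0.30)·1550 + (+0.00)·1000 + (-0.30)·1150 + (+0.85)·1950 = 847.50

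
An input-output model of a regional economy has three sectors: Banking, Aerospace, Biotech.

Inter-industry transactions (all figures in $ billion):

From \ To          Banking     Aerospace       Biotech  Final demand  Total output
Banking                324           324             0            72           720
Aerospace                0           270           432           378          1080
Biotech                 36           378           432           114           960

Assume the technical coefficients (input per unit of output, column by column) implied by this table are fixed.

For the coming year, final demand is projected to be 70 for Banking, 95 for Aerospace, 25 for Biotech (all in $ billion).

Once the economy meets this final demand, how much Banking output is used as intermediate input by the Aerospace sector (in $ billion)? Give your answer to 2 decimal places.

Technical coefficients a_ij = z_ij / X_j:
  a_11 = 324/720 = 0.45, a_21 = 0/720 = 0.00, a_31 = 36/720 = 0.05
  a_12 = 324/1080 = 0.30, a_22 = 270/1080 = 0.25, a_32 = 378/1080 = 0.35
  a_13 = 0/960 = 0.00, a_23 = 432/960 = 0.45, a_33 = 432/960 = 0.45
I − A =
  [   0.55    -0.30     0.00]
  [   0.00     0.75    -0.45]
  [  -0.05    -0.35     0.55]
Cofactors of I−A, C_ij = (−1)^(i+j)·(minor ij) (rows/columns in the sector order above):
  C_11 = (0.75)(0.55) − (-0.45)(-0.35) = 0.2550
  C_12 = −[(0.00)(0.55) − (-0.45)(-0.05)] = 0.0225
  C_13 = (0.00)(-0.35) − (0.75)(-0.05) = 0.0375
  C_21 = −[(-0.30)(0.55) − (0.00)(-0.35)] = 0.1650
  C_22 = (0.55)(0.55) − (0.00)(-0.05) = 0.3025
  C_23 = −[(0.55)(-0.35) − (-0.30)(-0.05)] = 0.2075
  C_31 = (-0.30)(-0.45) − (0.00)(0.75) = 0.1350
  C_32 = −[(0.55)(-0.45) − (0.00)(0.00)] = 0.2475
  C_33 = (0.55)(0.75) − (-0.30)(0.00) = 0.4125
det(I−A) = Σ_j (I−A)_1j·C_1j = (0.55)(0.2550) + (-0.30)(0.0225) + (0.00)(0.0375) = 0.1335
adj(I−A) = Cᵀ =
  [ 0.2550   0.1650   0.1350]
  [ 0.0225   0.3025   0.2475]
  [ 0.0375   0.2075   0.4125]
(I − A)⁻¹ = adj(I−A) / det(I−A) ≈
  [   1.9101     1.2360     1.0112]
  [   0.1685     2.2659     1.8539]
  [   0.2809     1.5543     3.0899]
First solve x = (I − A)⁻¹ d = adj(I−A)·d / det(I−A); in particular x_2 = (0.0225·70 + 0.3025·95 + 0.2475·25) / 0.1335 = 36.50 / 0.1335 ≈ 273.4082.
Intermediate flow from 1 to 2: z_12 = a_12 · x_2 = 0.30 × 36.50 / 0.1335 = 10.95 / 0.1335 ≈ 82.02.

z_12 = 82.02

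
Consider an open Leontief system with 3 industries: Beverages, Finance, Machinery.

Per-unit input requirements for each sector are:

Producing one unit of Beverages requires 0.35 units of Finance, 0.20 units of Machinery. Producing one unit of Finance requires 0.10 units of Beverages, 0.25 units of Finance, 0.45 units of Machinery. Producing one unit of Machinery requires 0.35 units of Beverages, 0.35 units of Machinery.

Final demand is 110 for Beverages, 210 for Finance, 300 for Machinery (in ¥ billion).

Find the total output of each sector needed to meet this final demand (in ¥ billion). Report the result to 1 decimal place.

I − A =
  [   1.00    -0.10    -0.35]
  [  -0.35     0.75     0.00]
  [  -0.20    -0.45     0.65]
Cofactors of I−A, C_ij = (−1)^(i+j)·(minor ij) (rows/columns in the sector order above):
  C_11 = (0.75)(0.65) − (0.00)(-0.45) = 0.4875
  C_12 = −[(-0.35)(0.65) − (0.00)(-0.20)] = 0.2275
  C_13 = (-0.35)(-0.45) − (0.75)(-0.20) = 0.3075
  C_21 = −[(-0.10)(0.65) − (-0.35)(-0.45)] = 0.2225
  C_22 = (1.00)(0.65) − (-0.35)(-0.20) = 0.5800
  C_23 = −[(1.00)(-0.45) − (-0.10)(-0.20)] = 0.4700
  C_31 = (-0.10)(0.00) − (-0.35)(0.75) = 0.2625
  C_32 = −[(1.00)(0.00) − (-0.35)(-0.35)] = 0.1225
  C_33 = (1.00)(0.75) − (-0.10)(-0.35) = 0.7150
det(I−A) = Σ_j (I−A)_1j·C_1j = (1.00)(0.4875) + (-0.10)(0.2275) + (-0.35)(0.3075) = 0.357125
adj(I−A) = Cᵀ =
  [ 0.4875   0.2225   0.2625]
  [ 0.2275   0.5800   0.1225]
  [ 0.3075   0.4700   0.7150]
(I − A)⁻¹ = adj(I−A) / det(I−A) ≈
  [   1.3651     0.6230     0.7350]
  [   0.6370     1.6241     0.3430]
  [   0.8610     1.3161     2.0021]
x = (I − A)⁻¹ d = adj(I−A)·d / det(I−A), with det(I−A) = 0.357125:
  x_1 = (0.4875·110 + 0.2225·210 + 0.2625·300) / 0.357125 = 179.10 / 0.357125 ≈ 501.5
  x_2 = (0.2275·110 + 0.5800·210 + 0.1225·300) / 0.357125 = 183.575 / 0.357125 ≈ 514.0
  x_3 = (0.3075·110 + 0.4700·210 + 0.7150·300) / 0.357125 = 347.025 / 0.357125 ≈ 971.7

x_1 = 501.5, x_2 = 514.0, x_3 = 971.7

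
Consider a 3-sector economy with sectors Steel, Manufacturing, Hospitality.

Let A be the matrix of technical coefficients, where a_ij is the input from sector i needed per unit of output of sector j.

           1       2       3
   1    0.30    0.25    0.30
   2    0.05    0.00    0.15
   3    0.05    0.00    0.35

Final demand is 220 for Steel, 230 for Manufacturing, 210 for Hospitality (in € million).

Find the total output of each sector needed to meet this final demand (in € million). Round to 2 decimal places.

x_1 = 584.30, x_2 = 314.42, x_3 = 368.02

I − A =
  [   0.70    -0.25    -0.30]
  [  -0.05     1.00    -0.15]
  [  -0.05     0.00     0.65]
Cofactors of I−A, C_ij = (−1)^(i+j)·(minor ij) (rows/columns in the sector order above):
  C_11 = (1.00)(0.65) − (-0.15)(0.00) = 0.6500
  C_12 = −[(-0.05)(0.65) − (-0.15)(-0.05)] = 0.0400
  C_13 = (-0.05)(0.00) − (1.00)(-0.05) = 0.0500
  C_21 = −[(-0.25)(0.65) − (-0.30)(0.00)] = 0.1625
  C_22 = (0.70)(0.65) − (-0.30)(-0.05) = 0.4400
  C_23 = −[(0.70)(0.00) − (-0.25)(-0.05)] = 0.0125
  C_31 = (-0.25)(-0.15) − (-0.30)(1.00) = 0.3375
  C_32 = −[(0.70)(-0.15) − (-0.30)(-0.05)] = 0.1200
  C_33 = (0.70)(1.00) − (-0.25)(-0.05) = 0.6875
det(I−A) = Σ_j (I−A)_1j·C_1j = (0.70)(0.6500) + (-0.25)(0.0400) + (-0.30)(0.0500) = 0.4300
adj(I−A) = Cᵀ =
  [ 0.6500   0.1625   0.3375]
  [ 0.0400   0.4400   0.1200]
  [ 0.0500   0.0125   0.6875]
(I − A)⁻¹ = adj(I−A) / det(I−A) ≈
  [   1.5116     0.3779     0.7849]
  [   0.0930     1.0233     0.2791]
  [   0.1163     0.0291     1.5988]
x = (I − A)⁻¹ d = adj(I−A)·d / det(I−A), with det(I−A) = 0.4300:
  x_1 = (0.6500·220 + 0.1625·230 + 0.3375·210) / 0.4300 = 251.25 / 0.4300 ≈ 584.30
  x_2 = (0.0400·220 + 0.4400·230 + 0.1200·210) / 0.4300 = 135.20 / 0.4300 ≈ 314.42
  x_3 = (0.0500·220 + 0.0125·230 + 0.6875·210) / 0.4300 = 158.25 / 0.4300 ≈ 368.02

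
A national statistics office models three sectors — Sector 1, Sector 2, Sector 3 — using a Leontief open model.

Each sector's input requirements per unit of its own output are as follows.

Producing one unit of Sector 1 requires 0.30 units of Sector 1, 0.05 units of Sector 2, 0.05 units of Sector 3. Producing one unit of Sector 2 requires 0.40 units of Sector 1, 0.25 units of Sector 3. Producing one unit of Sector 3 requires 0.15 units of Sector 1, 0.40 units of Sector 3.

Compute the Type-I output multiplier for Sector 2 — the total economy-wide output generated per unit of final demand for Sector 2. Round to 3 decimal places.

m_2 = 2.220

I − A =
  [   0.70    -0.40    -0.15]
  [  -0.05     1.00     0.00]
  [  -0.05    -0.25     0.60]
Cofactors of I−A, C_ij = (−1)^(i+j)·(minor ij) (rows/columns in the sector order above):
  C_11 = (1.00)(0.60) − (0.00)(-0.25) = 0.6000
  C_12 = −[(-0.05)(0.60) − (0.00)(-0.05)] = 0.0300
  C_13 = (-0.05)(-0.25) − (1.00)(-0.05) = 0.0625
  C_21 = −[(-0.40)(0.60) − (-0.15)(-0.25)] = 0.2775
  C_22 = (0.70)(0.60) − (-0.15)(-0.05) = 0.4125
  C_23 = −[(0.70)(-0.25) − (-0.40)(-0.05)] = 0.1950
  C_31 = (-0.40)(0.00) − (-0.15)(1.00) = 0.1500
  C_32 = −[(0.70)(0.00) − (-0.15)(-0.05)] = 0.0075
  C_33 = (0.70)(1.00) − (-0.40)(-0.05) = 0.6800
det(I−A) = Σ_j (I−A)_1j·C_1j = (0.70)(0.6000) + (-0.40)(0.0300) + (-0.15)(0.0625) = 0.398625
adj(I−A) = Cᵀ =
  [ 0.6000   0.2775   0.1500]
  [ 0.0300   0.4125   0.0075]
  [ 0.0625   0.1950   0.6800]
(I − A)⁻¹ = adj(I−A) / det(I−A) ≈
  [   1.5052     0.6961     0.3763]
  [   0.0753     1.0348     0.0188]
  [   0.1568     0.4892     1.7059]
The output multiplier for sector j is the column-j sum of the Leontief inverse (I − A)⁻¹ = adj(I−A) / det(I−A).
Column 2 of adj(I−A): (0.2775, 0.4125, 0.1950); det(I−A) = 0.398625.
m_2 = (0.2775 + 0.4125 + 0.1950) / 0.398625 = 0.885 / 0.398625 ≈ 2.220.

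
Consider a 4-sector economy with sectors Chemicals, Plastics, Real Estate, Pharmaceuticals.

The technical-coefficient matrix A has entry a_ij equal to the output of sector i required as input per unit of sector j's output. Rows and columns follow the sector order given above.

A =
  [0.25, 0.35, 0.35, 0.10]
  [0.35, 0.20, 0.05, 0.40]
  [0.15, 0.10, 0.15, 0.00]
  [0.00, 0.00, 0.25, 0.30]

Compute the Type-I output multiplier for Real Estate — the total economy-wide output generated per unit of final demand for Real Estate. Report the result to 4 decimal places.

I − A =
  [   0.75    -0.35    -0.35    -0.10]
  [  -0.35     0.80    -0.05    -0.40]
  [  -0.15    -0.10     0.85     0.00]
  [   0.00     0.00    -0.25     0.70]
Compute the cofactors C_ij = (−1)^(i+j)·(3×3 minor ij) of I−A; the adjugate is their transpose:
adj(I−A) = Cᵀ =
  [ 0.462500   0.235250   0.263250   0.200500]
  [ 0.228500   0.405750   0.195750   0.264500]
  [ 0.108500   0.089250   0.334250   0.066500]
  [ 0.038750   0.031875   0.119375   0.345250]
det(I−A) = Σ_j (I−A)_1j·C_1j = (0.75)(0.462500) + (-0.35)(0.228500) + (-0.35)(0.108500) + (-0.10)(0.038750) = 0.22505
(I − A)⁻¹ = adj(I−A) / det(I−A) ≈
  [   2.05510     1.04532     1.16974     0.89091]
  [   1.01533     1.80293     0.86981     1.17529]
  [   0.48212     0.39658     1.48523     0.29549]
  [   0.17218     0.14164     0.53044     1.53410]
The output multiplier for sector j is the column-j sum of the Leontief inverse (I − A)⁻¹ = adj(I−A) / det(I−A).
Column 3 of adj(I−A): (0.263250, 0.195750, 0.334250, 0.119375); det(I−A) = 0.22505.
m_3 = (0.263250 + 0.195750 + 0.334250 + 0.119375) / 0.22505 = 0.912625 / 0.22505 ≈ 4.0552.

m_3 = 4.0552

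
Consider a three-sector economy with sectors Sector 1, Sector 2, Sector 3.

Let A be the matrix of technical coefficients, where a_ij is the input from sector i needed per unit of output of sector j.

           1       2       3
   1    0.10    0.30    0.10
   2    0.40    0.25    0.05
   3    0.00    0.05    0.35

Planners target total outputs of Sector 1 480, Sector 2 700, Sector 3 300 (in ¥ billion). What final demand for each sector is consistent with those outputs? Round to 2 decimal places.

I − A =
  [   0.90    -0.30    -0.10]
  [  -0.40     0.75    -0.05]
  [   0.00    -0.05     0.65]
d = (I − A) x:
  d_1 = (+0.90)·480 + (-0.30)·700 + (-0.10)·300 = 192.00
  d_2 = (-0.40)·480 + (+0.75)·700 + (-0.05)·300 = 318.00
  d_3 = (+0.00)·480 + (-0.05)·700 + (+0.65)·300 = 160.00

d_1 = 192.00, d_2 = 318.00, d_3 = 160.00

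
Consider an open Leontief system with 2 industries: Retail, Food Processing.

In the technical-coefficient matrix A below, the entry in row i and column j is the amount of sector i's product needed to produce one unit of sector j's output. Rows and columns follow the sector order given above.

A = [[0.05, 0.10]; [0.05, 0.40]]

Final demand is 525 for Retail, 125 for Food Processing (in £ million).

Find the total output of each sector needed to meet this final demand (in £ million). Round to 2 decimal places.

I − A =
  [   0.95    -0.10]
  [  -0.05     0.60]
det(I−A) = (0.95)(0.60) − (-0.10)(-0.05) = 0.5650
adj(I−A) = [[0.60, 0.10], [0.05, 0.95]]
(I − A)⁻¹ = adj(I−A) / det(I−A) ≈
  [   1.0619     0.1770]
  [   0.0885     1.6814]
x = (I − A)⁻¹ d = adj(I−A)·d / det(I−A), with det(I−A) = 0.5650:
  x_1 = (0.60·525 + 0.10·125) / 0.5650 = 327.50 / 0.5650 ≈ 579.65
  x_2 = (0.05·525 + 0.95·125) / 0.5650 = 145.00 / 0.5650 ≈ 256.64

x_1 = 579.65, x_2 = 256.64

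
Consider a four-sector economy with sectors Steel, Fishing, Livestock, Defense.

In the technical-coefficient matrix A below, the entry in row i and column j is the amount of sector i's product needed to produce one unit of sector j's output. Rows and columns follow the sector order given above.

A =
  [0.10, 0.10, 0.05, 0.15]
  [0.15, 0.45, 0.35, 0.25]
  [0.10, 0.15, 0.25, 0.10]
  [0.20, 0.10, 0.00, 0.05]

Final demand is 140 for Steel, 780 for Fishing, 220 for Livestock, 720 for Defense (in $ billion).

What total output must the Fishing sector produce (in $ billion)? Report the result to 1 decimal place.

I − A =
  [   0.90    -0.10    -0.05    -0.15]
  [  -0.15     0.55    -0.35    -0.25]
  [  -0.10    -0.15     0.75    -0.10]
  [  -0.20    -0.10     0.00     0.95]
Compute the cofactors C_ij = (−1)^(i+j)·(3×3 minor ij) of I−A; the adjugate is their transpose:
adj(I−A) = Cᵀ =
  [ 0.319750   0.090125   0.063375   0.080875]
  [ 0.184625   0.613000   0.298375   0.221875]
  [ 0.091125   0.145750   0.409750   0.095875]
  [ 0.086750   0.083500   0.044750   0.305375]
det(I−A) = Σ_j (I−A)_1j·C_1j = (0.90)(0.319750) + (-0.10)(0.184625) + (-0.05)(0.091125) + (-0.15)(0.086750) = 0.25174375
(I − A)⁻¹ = adj(I−A) / det(I−A) ≈
  [   1.2701     0.3580     0.2517     0.3213]
  [   0.7334     2.4350     1.1852     0.8814]
  [   0.3620     0.5790     1.6276     0.3808]
  [   0.3446     0.3317     0.1778     1.2130]
x = (I − A)⁻¹ d = adj(I−A)·d / det(I−A), with det(I−A) = 0.25174375:
  x_S = (0.319750·140 + 0.090125·780 + 0.063375·220 + 0.080875·720) / 0.25174375 = 187.235 / 0.25174375 ≈ 743.8
  x_F = (0.184625·140 + 0.613000·780 + 0.298375·220 + 0.221875·720) / 0.25174375 = 729.38 / 0.25174375 ≈ 2897.3
  x_L = (0.091125·140 + 0.145750·780 + 0.409750·220 + 0.095875·720) / 0.25174375 = 285.6175 / 0.25174375 ≈ 1134.6
  x_D = (0.086750·140 + 0.083500·780 + 0.044750·220 + 0.305375·720) / 0.25174375 = 306.99 / 0.25174375 ≈ 1219.5

x_F = 2897.3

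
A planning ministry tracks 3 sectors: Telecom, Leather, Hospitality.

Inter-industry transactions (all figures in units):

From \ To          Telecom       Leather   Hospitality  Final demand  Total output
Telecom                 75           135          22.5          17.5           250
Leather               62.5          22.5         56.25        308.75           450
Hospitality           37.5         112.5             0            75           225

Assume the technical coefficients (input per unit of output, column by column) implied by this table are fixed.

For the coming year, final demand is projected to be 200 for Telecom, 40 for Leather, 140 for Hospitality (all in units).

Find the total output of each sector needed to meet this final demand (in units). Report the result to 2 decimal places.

Technical coefficients a_ij = z_ij / X_j:
  a_11 = 75/250 = 0.30, a_21 = 62.5/250 = 0.25, a_31 = 37.5/250 = 0.15
  a_12 = 135/450 = 0.30, a_22 = 22.5/450 = 0.05, a_32 = 112.5/450 = 0.25
  a_13 = 22.5/225 = 0.10, a_23 = 56.25/225 = 0.25, a_33 = 0/225 = 0.00
I − A =
  [   0.70    -0.30    -0.10]
  [  -0.25     0.95    -0.25]
  [  -0.15    -0.25     1.00]
Cofactors of I−A, C_ij = (−1)^(i+j)·(minor ij) (rows/columns in the sector order above):
  C_11 = (0.95)(1.00) − (-0.25)(-0.25) = 0.8875
  C_12 = −[(-0.25)(1.00) − (-0.25)(-0.15)] = 0.2875
  C_13 = (-0.25)(-0.25) − (0.95)(-0.15) = 0.2050
  C_21 = −[(-0.30)(1.00) − (-0.10)(-0.25)] = 0.3250
  C_22 = (0.70)(1.00) − (-0.10)(-0.15) = 0.6850
  C_23 = −[(0.70)(-0.25) − (-0.30)(-0.15)] = 0.2200
  C_31 = (-0.30)(-0.25) − (-0.10)(0.95) = 0.1700
  C_32 = −[(0.70)(-0.25) − (-0.10)(-0.25)] = 0.2000
  C_33 = (0.70)(0.95) − (-0.30)(-0.25) = 0.5900
det(I−A) = Σ_j (I−A)_1j·C_1j = (0.70)(0.8875) + (-0.30)(0.2875) + (-0.10)(0.2050) = 0.5145
adj(I−A) = Cᵀ =
  [ 0.8875   0.3250   0.1700]
  [ 0.2875   0.6850   0.2000]
  [ 0.2050   0.2200   0.5900]
(I − A)⁻¹ = adj(I−A) / det(I−A) ≈
  [   1.7250     0.6317     0.3304]
  [   0.5588     1.3314     0.3887]
  [   0.3984     0.4276     1.1467]
x = (I − A)⁻¹ d = adj(I−A)·d / det(I−A), with det(I−A) = 0.5145:
  x_1 = (0.8875·200 + 0.3250·40 + 0.1700·140) / 0.5145 = 214.30 / 0.5145 ≈ 416.52
  x_2 = (0.2875·200 + 0.6850·40 + 0.2000·140) / 0.5145 = 112.90 / 0.5145 ≈ 219.44
  x_3 = (0.2050·200 + 0.2200·40 + 0.5900·140) / 0.5145 = 132.40 / 0.5145 ≈ 257.34

x_1 = 416.52, x_2 = 219.44, x_3 = 257.34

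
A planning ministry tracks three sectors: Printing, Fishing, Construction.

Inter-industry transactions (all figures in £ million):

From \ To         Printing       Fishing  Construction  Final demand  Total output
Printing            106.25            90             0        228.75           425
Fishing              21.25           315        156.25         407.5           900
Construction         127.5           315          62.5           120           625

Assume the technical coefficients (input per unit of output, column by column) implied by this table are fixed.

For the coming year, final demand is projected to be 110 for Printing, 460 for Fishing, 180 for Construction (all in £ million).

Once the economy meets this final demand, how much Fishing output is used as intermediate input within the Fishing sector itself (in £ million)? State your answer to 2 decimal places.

Technical coefficients a_ij = z_ij / X_j:
  a_PP = 106.25/425 = 0.25, a_FP = 21.25/425 = 0.05, a_CP = 127.5/425 = 0.30
  a_PF = 90/900 = 0.10, a_FF = 315/900 = 0.35, a_CF = 315/900 = 0.35
  a_PC = 0/625 = 0.00, a_FC = 156.25/625 = 0.25, a_CC = 62.5/625 = 0.10
I − A =
  [   0.75    -0.10     0.00]
  [  -0.05     0.65    -0.25]
  [  -0.30    -0.35     0.90]
Cofactors of I−A, C_ij = (−1)^(i+j)·(minor ij) (rows/columns in the sector order above):
  C_11 = (0.65)(0.90) − (-0.25)(-0.35) = 0.4975
  C_12 = −[(-0.05)(0.90) − (-0.25)(-0.30)] = 0.1200
  C_13 = (-0.05)(-0.35) − (0.65)(-0.30) = 0.2125
  C_21 = −[(-0.10)(0.90) − (0.00)(-0.35)] = 0.0900
  C_22 = (0.75)(0.90) − (0.00)(-0.30) = 0.6750
  C_23 = −[(0.75)(-0.35) − (-0.10)(-0.30)] = 0.2925
  C_31 = (-0.10)(-0.25) − (0.00)(0.65) = 0.0250
  C_32 = −[(0.75)(-0.25) − (0.00)(-0.05)] = 0.1875
  C_33 = (0.75)(0.65) − (-0.10)(-0.05) = 0.4825
det(I−A) = Σ_j (I−A)_1j·C_1j = (0.75)(0.4975) + (-0.10)(0.1200) + (0.00)(0.2125) = 0.361125
adj(I−A) = Cᵀ =
  [ 0.4975   0.0900   0.0250]
  [ 0.1200   0.6750   0.1875]
  [ 0.2125   0.2925   0.4825]
(I − A)⁻¹ = adj(I−A) / det(I−A) ≈
  [   1.3776     0.2492     0.0692]
  [   0.3323     1.8692     0.5192]
  [   0.5884     0.8100     1.3361]
First solve x = (I − A)⁻¹ d = adj(I−A)·d / det(I−A); in particular x_F = (0.1200·110 + 0.6750·460 + 0.1875·180) / 0.361125 = 357.45 / 0.361125 ≈ 989.8235.
Intermediate flow from F to F: z_FF = a_FF · x_F = 0.35 × 357.45 / 0.361125 = 125.1075 / 0.361125 ≈ 346.44.

z_FF = 346.44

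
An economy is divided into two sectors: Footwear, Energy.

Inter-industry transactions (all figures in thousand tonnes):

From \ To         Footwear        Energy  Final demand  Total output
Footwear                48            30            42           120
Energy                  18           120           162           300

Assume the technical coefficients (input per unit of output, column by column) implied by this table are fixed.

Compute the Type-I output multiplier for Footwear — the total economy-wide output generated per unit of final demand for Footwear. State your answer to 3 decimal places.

Technical coefficients a_ij = z_ij / X_j:
  a_FF = 48/120 = 0.40, a_EF = 18/120 = 0.15
  a_FE = 30/300 = 0.10, a_EE = 120/300 = 0.40
I − A =
  [   0.60    -0.10]
  [  -0.15     0.60]
det(I−A) = (0.60)(0.60) − (-0.10)(-0.15) = 0.3450
adj(I−A) = [[0.60, 0.10], [0.15, 0.60]]
(I − A)⁻¹ = adj(I−A) / det(I−A) ≈
  [   1.7391     0.2899]
  [   0.4348     1.7391]
The output multiplier for sector j is the column-j sum of the Leontief inverse (I − A)⁻¹ = adj(I−A) / det(I−A).
Column F of adj(I−A): (0.60, 0.15); det(I−A) = 0.3450.
m_F = (0.60 + 0.15) / 0.3450 = 0.75 / 0.3450 ≈ 2.174.

m_F = 2.174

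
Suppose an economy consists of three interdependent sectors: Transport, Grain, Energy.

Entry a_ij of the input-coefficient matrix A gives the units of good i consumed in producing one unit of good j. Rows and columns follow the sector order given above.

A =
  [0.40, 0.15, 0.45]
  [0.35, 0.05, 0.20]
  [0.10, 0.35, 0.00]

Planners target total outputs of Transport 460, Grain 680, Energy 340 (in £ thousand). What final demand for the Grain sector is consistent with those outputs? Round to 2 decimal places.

d_2 = 417.00

I − A =
  [   0.60    -0.15    -0.45]
  [  -0.35     0.95    -0.20]
  [  -0.10    -0.35     1.00]
d = (I − A) x:
  d_1 = (+0.60)·460 + (-0.15)·680 + (-0.45)·340 = 21.00
  d_2 = (-0.35)·460 + (+0.95)·680 + (-0.20)·340 = 417.00
  d_3 = (-0.10)·460 + (-0.35)·680 + (+1.00)·340 = 56.00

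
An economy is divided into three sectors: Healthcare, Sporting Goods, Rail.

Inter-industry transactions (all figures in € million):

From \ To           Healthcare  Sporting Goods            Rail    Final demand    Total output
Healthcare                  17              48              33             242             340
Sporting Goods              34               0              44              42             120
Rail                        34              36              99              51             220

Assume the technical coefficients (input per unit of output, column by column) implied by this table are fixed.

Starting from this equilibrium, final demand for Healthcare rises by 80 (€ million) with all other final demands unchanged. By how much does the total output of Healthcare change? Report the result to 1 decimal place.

Δx_1 = 94.2

Technical coefficients a_ij = z_ij / X_j:
  a_11 = 17/340 = 0.05, a_21 = 34/340 = 0.10, a_31 = 34/340 = 0.10
  a_12 = 48/120 = 0.40, a_22 = 0/120 = 0.00, a_32 = 36/120 = 0.30
  a_13 = 33/220 = 0.15, a_23 = 44/220 = 0.20, a_33 = 99/220 = 0.45
I − A =
  [   0.95    -0.40    -0.15]
  [  -0.10     1.00    -0.20]
  [  -0.10    -0.30     0.55]
Cofactors of I−A, C_ij = (−1)^(i+j)·(minor ij) (rows/columns in the sector order above):
  C_11 = (1.00)(0.55) − (-0.20)(-0.30) = 0.4900
  C_12 = −[(-0.10)(0.55) − (-0.20)(-0.10)] = 0.0750
  C_13 = (-0.10)(-0.30) − (1.00)(-0.10) = 0.1300
  C_21 = −[(-0.40)(0.55) − (-0.15)(-0.30)] = 0.2650
  C_22 = (0.95)(0.55) − (-0.15)(-0.10) = 0.5075
  C_23 = −[(0.95)(-0.30) − (-0.40)(-0.10)] = 0.3250
  C_31 = (-0.40)(-0.20) − (-0.15)(1.00) = 0.2300
  C_32 = −[(0.95)(-0.20) − (-0.15)(-0.10)] = 0.2050
  C_33 = (0.95)(1.00) − (-0.40)(-0.10) = 0.9100
det(I−A) = Σ_j (I−A)_1j·C_1j = (0.95)(0.4900) + (-0.40)(0.0750) + (-0.15)(0.1300) = 0.4160
adj(I−A) = Cᵀ =
  [ 0.4900   0.2650   0.2300]
  [ 0.0750   0.5075   0.2050]
  [ 0.1300   0.3250   0.9100]
(I − A)⁻¹ = adj(I−A) / det(I−A) ≈
  [   1.1779     0.6370     0.5529]
  [   0.1803     1.2200     0.4928]
  [   0.3125     0.7813     2.1875]
Δx = (I − A)⁻¹ Δd with Δd having +80 in the Healthcare component and 0 elsewhere.
So Δx_1 = L_11 · (+80), where L_11 = adj(I−A)_11 / det(I−A) = 0.4900 / 0.4160.
Δx_1 = 0.4900 × (+80) / 0.4160 = 39.20 / 0.4160 ≈ 94.2.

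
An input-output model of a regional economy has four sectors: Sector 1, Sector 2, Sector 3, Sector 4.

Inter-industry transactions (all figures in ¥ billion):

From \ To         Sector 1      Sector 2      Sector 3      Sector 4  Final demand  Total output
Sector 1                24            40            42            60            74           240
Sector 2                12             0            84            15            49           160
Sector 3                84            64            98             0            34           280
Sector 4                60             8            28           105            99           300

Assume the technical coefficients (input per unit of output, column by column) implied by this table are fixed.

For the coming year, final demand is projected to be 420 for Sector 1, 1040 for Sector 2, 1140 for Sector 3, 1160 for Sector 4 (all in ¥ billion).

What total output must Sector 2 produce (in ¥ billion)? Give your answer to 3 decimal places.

Technical coefficients a_ij = z_ij / X_j:
  a_11 = 24/240 = 0.10, a_21 = 12/240 = 0.05, a_31 = 84/240 = 0.35, a_41 = 60/240 = 0.25
  a_12 = 40/160 = 0.25, a_22 = 0/160 = 0.00, a_32 = 64/160 = 0.40, a_42 = 8/160 = 0.05
  a_13 = 42/280 = 0.15, a_23 = 84/280 = 0.30, a_33 = 98/280 = 0.35, a_43 = 28/280 = 0.10
  a_14 = 60/300 = 0.20, a_24 = 15/300 = 0.05, a_34 = 0/300 = 0.00, a_44 = 105/300 = 0.35
I − A =
  [   0.90    -0.25    -0.15    -0.20]
  [  -0.05     1.00    -0.30    -0.05]
  [  -0.35    -0.40     0.65     0.00]
  [  -0.25    -0.05    -0.10     0.65]
Compute the cofactors C_ij = (−1)^(i+j)·(3×3 minor ij) of I−A; the adjugate is their transpose:
adj(I−A) = Cᵀ =
  [ 0.340875   0.159125   0.170125   0.117125]
  [ 0.099250   0.306625   0.172750   0.054125]
  [ 0.244625   0.274375   0.521000   0.096375]
  [ 0.176375   0.127000   0.158875   0.387125]
det(I−A) = Σ_j (I−A)_1j·C_1j = (0.90)(0.340875) + (-0.25)(0.099250) + (-0.15)(0.244625) + (-0.20)(0.176375) = 0.21000625
(I − A)⁻¹ = adj(I−A) / det(I−A) ≈
  [   1.6232     0.7577     0.8101     0.5577]
  [   0.4726     1.4601     0.8226     0.2577]
  [   1.1648     1.3065     2.4809     0.4589]
  [   0.8399     0.6047     0.7565     1.8434]
x = (I − A)⁻¹ d = adj(I−A)·d / det(I−A), with det(I−A) = 0.21000625:
  x_1 = (0.340875·420 + 0.159125·1040 + 0.170125·1140 + 0.117125·1160) / 0.21000625 = 638.465 / 0.21000625 ≈ 3040.219
  x_2 = (0.099250·420 + 0.306625·1040 + 0.172750·1140 + 0.054125·1160) / 0.21000625 = 620.295 / 0.21000625 ≈ 2953.698
  x_3 = (0.244625·420 + 0.274375·1040 + 0.521000·1140 + 0.096375·1160) / 0.21000625 = 1093.8275 / 0.21000625 ≈ 5208.547
  x_4 = (0.176375·420 + 0.127000·1040 + 0.158875·1140 + 0.387125·1160) / 0.21000625 = 836.34 / 0.21000625 ≈ 3982.453

x_2 = 2953.698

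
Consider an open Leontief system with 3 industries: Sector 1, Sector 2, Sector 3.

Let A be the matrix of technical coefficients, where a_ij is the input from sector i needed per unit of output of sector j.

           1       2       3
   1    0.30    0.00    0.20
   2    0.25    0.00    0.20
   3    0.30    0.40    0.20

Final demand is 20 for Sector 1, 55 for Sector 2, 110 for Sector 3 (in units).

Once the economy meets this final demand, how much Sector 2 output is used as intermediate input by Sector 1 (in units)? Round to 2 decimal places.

z_21 = 24.06

I − A =
  [   0.70     0.00    -0.20]
  [  -0.25     1.00    -0.20]
  [  -0.30    -0.40     0.80]
Cofactors of I−A, C_ij = (−1)^(i+j)·(minor ij) (rows/columns in the sector order above):
  C_11 = (1.00)(0.80) − (-0.20)(-0.40) = 0.7200
  C_12 = −[(-0.25)(0.80) − (-0.20)(-0.30)] = 0.2600
  C_13 = (-0.25)(-0.40) − (1.00)(-0.30) = 0.4000
  C_21 = −[(0.00)(0.80) − (-0.20)(-0.40)] = 0.0800
  C_22 = (0.70)(0.80) − (-0.20)(-0.30) = 0.5000
  C_23 = −[(0.70)(-0.40) − (0.00)(-0.30)] = 0.2800
  C_31 = (0.00)(-0.20) − (-0.20)(1.00) = 0.2000
  C_32 = −[(0.70)(-0.20) − (-0.20)(-0.25)] = 0.1900
  C_33 = (0.70)(1.00) − (0.00)(-0.25) = 0.7000
det(I−A) = Σ_j (I−A)_1j·C_1j = (0.70)(0.7200) + (0.00)(0.2600) + (-0.20)(0.4000) = 0.4240
adj(I−A) = Cᵀ =
  [ 0.7200   0.0800   0.2000]
  [ 0.2600   0.5000   0.1900]
  [ 0.4000   0.2800   0.7000]
(I − A)⁻¹ = adj(I−A) / det(I−A) ≈
  [   1.6981     0.1887     0.4717]
  [   0.6132     1.1792     0.4481]
  [   0.9434     0.6604     1.6509]
First solve x = (I − A)⁻¹ d = adj(I−A)·d / det(I−A); in particular x_1 = (0.7200·20 + 0.0800·55 + 0.2000·110) / 0.4240 = 40.80 / 0.4240 ≈ 96.2264.
Intermediate flow from 2 to 1: z_21 = a_21 · x_1 = 0.25 × 40.80 / 0.4240 = 10.20 / 0.4240 ≈ 24.06.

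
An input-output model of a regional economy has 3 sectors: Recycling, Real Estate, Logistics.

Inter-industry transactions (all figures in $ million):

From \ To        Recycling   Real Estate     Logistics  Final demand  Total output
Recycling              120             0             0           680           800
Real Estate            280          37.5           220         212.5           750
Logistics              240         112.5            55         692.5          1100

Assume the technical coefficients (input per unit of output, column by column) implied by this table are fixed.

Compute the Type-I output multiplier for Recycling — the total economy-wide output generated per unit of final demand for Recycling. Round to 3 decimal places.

Technical coefficients a_ij = z_ij / X_j:
  a_11 = 120/800 = 0.15, a_21 = 280/800 = 0.35, a_31 = 240/800 = 0.30
  a_12 = 0/750 = 0.00, a_22 = 37.5/750 = 0.05, a_32 = 112.5/750 = 0.15
  a_13 = 0/1100 = 0.00, a_23 = 220/1100 = 0.20, a_33 = 55/1100 = 0.05
I − A =
  [   0.85     0.00     0.00]
  [  -0.35     0.95    -0.20]
  [  -0.30    -0.15     0.95]
Cofactors of I−A, C_ij = (−1)^(i+j)·(minor ij) (rows/columns in the sector order above):
  C_11 = (0.95)(0.95) − (-0.20)(-0.15) = 0.8725
  C_12 = −[(-0.35)(0.95) − (-0.20)(-0.30)] = 0.3925
  C_13 = (-0.35)(-0.15) − (0.95)(-0.30) = 0.3375
  C_21 = −[(0.00)(0.95) − (0.00)(-0.15)] = 0.0000
  C_22 = (0.85)(0.95) − (0.00)(-0.30) = 0.8075
  C_23 = −[(0.85)(-0.15) − (0.00)(-0.30)] = 0.1275
  C_31 = (0.00)(-0.20) − (0.00)(0.95) = 0.0000
  C_32 = −[(0.85)(-0.20) − (0.00)(-0.35)] = 0.1700
  C_33 = (0.85)(0.95) − (0.00)(-0.35) = 0.8075
det(I−A) = Σ_j (I−A)_1j·C_1j = (0.85)(0.8725) + (0.00)(0.3925) + (0.00)(0.3375) = 0.741625
adj(I−A) = Cᵀ =
  [ 0.8725   0.0000   0.0000]
  [ 0.3925   0.8075   0.1700]
  [ 0.3375   0.1275   0.8075]
(I − A)⁻¹ = adj(I−A) / det(I−A) ≈
  [   1.1765     0.0000     0.0000]
  [   0.5292     1.0888     0.2292]
  [   0.4551     0.1719     1.0888]
The output multiplier for sector j is the column-j sum of the Leontief inverse (I − A)⁻¹ = adj(I−A) / det(I−A).
Column 1 of adj(I−A): (0.8725, 0.3925, 0.3375); det(I−A) = 0.741625.
m_1 = (0.8725 + 0.3925 + 0.3375) / 0.741625 = 1.6025 / 0.741625 ≈ 2.161.

m_1 = 2.161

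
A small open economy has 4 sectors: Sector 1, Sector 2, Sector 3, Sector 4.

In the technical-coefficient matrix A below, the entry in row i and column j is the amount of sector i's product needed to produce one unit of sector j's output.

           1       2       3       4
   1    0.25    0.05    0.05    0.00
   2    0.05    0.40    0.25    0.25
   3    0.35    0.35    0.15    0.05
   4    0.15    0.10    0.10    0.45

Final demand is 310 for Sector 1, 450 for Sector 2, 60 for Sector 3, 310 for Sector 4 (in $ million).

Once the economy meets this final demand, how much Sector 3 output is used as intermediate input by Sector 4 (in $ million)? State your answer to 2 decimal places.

z_34 = 63.21

I − A =
  [   0.75    -0.05    -0.05     0.00]
  [  -0.05     0.60    -0.25    -0.25]
  [  -0.35    -0.35     0.85    -0.05]
  [  -0.15    -0.10    -0.10     0.55]
Compute the cofactors C_ij = (−1)^(i+j)·(3×3 minor ij) of I−A; the adjugate is their transpose:
adj(I−A) = Cᵀ =
  [ 0.198125   0.033000   0.023375   0.017125]
  [ 0.113750   0.336875   0.125125   0.164500]
  [ 0.134250   0.158125   0.225500   0.092375]
  [ 0.099125   0.099000   0.070125   0.299000]
det(I−A) = Σ_j (I−A)_1j·C_1j = (0.75)(0.198125) + (-0.05)(0.113750) + (-0.05)(0.134250) + (0.00)(0.099125) = 0.13619375
(I − A)⁻¹ = adj(I−A) / det(I−A) ≈
  [   1.4547     0.2423     0.1716     0.1257]
  [   0.8352     2.4735     0.9187     1.2078]
  [   0.9857     1.1610     1.6557     0.6783]
  [   0.7278     0.7269     0.5149     2.1954]
First solve x = (I − A)⁻¹ d = adj(I−A)·d / det(I−A); in particular x_4 = (0.099125·310 + 0.099000·450 + 0.070125·60 + 0.299000·310) / 0.13619375 = 172.17625 / 0.13619375 ≈ 1264.2008.
Intermediate flow from 3 to 4: z_34 = a_34 · x_4 = 0.05 × 172.17625 / 0.13619375 = 8.6088125 / 0.13619375 ≈ 63.21.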